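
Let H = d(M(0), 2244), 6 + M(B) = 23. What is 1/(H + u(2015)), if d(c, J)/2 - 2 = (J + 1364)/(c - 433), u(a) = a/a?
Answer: -26/321 ≈ -0.080997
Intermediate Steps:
M(B) = 17 (M(B) = -6 + 23 = 17)
u(a) = 1
d(c, J) = 4 + 2*(1364 + J)/(-433 + c) (d(c, J) = 4 + 2*((J + 1364)/(c - 433)) = 4 + 2*((1364 + J)/(-433 + c)) = 4 + 2*(1364 + J)/(-433 + c))
H = -347/26 (H = 2*(498 + 2244 + 2*17)/(-433 + 17) = 2*(498 + 2244 + 34)/(-416) = 2*(-1/416)*2776 = -347/26 ≈ -13.346)
1/(H + u(2015)) = 1/(-347/26 + 1) = 1/(-321/26) = -26/321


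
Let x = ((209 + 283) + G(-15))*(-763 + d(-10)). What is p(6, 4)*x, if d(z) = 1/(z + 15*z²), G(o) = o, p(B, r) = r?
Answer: -1084573026/745 ≈ -1.4558e+6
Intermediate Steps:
x = -542286513/1490 (x = ((209 + 283) - 15)*(-763 + 1/((-10)*(1 + 15*(-10)))) = (492 - 15)*(-763 - 1/(10*(1 - 150))) = 477*(-763 - ⅒/(-149)) = 477*(-763 - ⅒*(-1/149)) = 477*(-763 + 1/1490) = 477*(-1136869/1490) = -542286513/1490 ≈ -3.6395e+5)
p(6, 4)*x = 4*(-542286513/1490) = -1084573026/745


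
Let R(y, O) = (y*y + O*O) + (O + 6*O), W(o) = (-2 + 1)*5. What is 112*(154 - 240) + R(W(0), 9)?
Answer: -9463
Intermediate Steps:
W(o) = -5 (W(o) = -1*5 = -5)
R(y, O) = O² + y² + 7*O (R(y, O) = (y² + O²) + 7*O = (O² + y²) + 7*O = O² + y² + 7*O)
112*(154 - 240) + R(W(0), 9) = 112*(154 - 240) + (9² + (-5)² + 7*9) = 112*(-86) + (81 + 25 + 63) = -9632 + 169 = -9463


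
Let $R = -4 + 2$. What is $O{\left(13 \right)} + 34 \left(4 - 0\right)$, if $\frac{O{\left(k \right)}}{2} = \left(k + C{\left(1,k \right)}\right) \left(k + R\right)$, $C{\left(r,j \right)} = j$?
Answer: $708$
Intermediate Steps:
$R = -2$
$O{\left(k \right)} = 4 k \left(-2 + k\right)$ ($O{\left(k \right)} = 2 \left(k + k\right) \left(k - 2\right) = 2 \cdot 2 k \left(-2 + k\right) = 4 k \left(-2 + k\right)$)
$O{\left(13 \right)} + 34 \left(4 - 0\right) = 4 \cdot 13 \left(-2 + 13\right) + 34 \left(4 - 0\right) = 4 \cdot 13 \cdot 11 + 34 \left(4 + 0\right) = 572 + 34 \cdot 4 = 572 + 136 = 708$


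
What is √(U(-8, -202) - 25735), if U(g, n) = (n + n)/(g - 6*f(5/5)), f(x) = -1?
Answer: 3*I*√2837 ≈ 159.79*I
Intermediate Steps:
U(g, n) = 2*n/(6 + g) (U(g, n) = (n + n)/(g - 6*(-1)) = (2*n)/(g + 6) = (2*n)/(6 + g) = 2*n/(6 + g))
√(U(-8, -202) - 25735) = √(2*(-202)/(6 - 8) - 25735) = √(2*(-202)/(-2) - 25735) = √(2*(-202)*(-½) - 25735) = √(202 - 25735) = √(-25533) = 3*I*√2837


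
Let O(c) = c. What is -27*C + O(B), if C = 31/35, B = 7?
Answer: -592/35 ≈ -16.914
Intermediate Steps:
C = 31/35 (C = 31*(1/35) = 31/35 ≈ 0.88571)
-27*C + O(B) = -27*31/35 + 7 = -837/35 + 7 = -592/35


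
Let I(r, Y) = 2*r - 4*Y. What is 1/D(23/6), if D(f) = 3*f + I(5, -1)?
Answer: 2/51 ≈ 0.039216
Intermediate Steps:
I(r, Y) = -4*Y + 2*r
D(f) = 14 + 3*f (D(f) = 3*f + (-4*(-1) + 2*5) = 3*f + (4 + 10) = 3*f + 14 = 14 + 3*f)
1/D(23/6) = 1/(14 + 3*(23/6)) = 1/(14 + 23/2) = 1/(51/2) = 2/51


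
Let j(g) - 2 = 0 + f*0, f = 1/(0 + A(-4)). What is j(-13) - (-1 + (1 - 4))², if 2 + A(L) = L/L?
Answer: -14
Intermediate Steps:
A(L) = -1 (A(L) = -2 + L/L = -2 + 1 = -1)
f = -1 (f = 1/(0 - 1) = 1/(-1) = -1)
j(g) = 2 (j(g) = 2 + (0 - 1*0) = 2 + (0 + 0) = 2 + 0 = 2)
j(-13) - (-1 + (1 - 4))² = 2 - (-1 + (1 - 4))² = 2 - (-1 - 3)² = 2 - 1*(-4)² = 2 - 1*16 = 2 - 16 = -14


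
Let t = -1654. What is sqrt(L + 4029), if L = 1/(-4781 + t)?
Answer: sqrt(18537529010)/2145 ≈ 63.474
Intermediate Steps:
L = -1/6435 (L = 1/(-4781 - 1654) = 1/(-6435) = -1/6435 ≈ -0.00015540)
sqrt(L + 4029) = sqrt(-1/6435 + 4029) = sqrt(25926614/6435) = sqrt(18537529010)/2145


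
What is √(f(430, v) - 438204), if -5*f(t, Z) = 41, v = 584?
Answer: I*√10955305/5 ≈ 661.98*I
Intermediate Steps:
f(t, Z) = -41/5 (f(t, Z) = -⅕*41 = -41/5)
√(f(430, v) - 438204) = √(-41/5 - 438204) = √(-2191061/5) = I*√10955305/5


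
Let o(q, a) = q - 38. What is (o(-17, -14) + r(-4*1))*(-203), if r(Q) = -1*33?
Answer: 17864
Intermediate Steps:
o(q, a) = -38 + q
r(Q) = -33
(o(-17, -14) + r(-4*1))*(-203) = ((-38 - 17) - 33)*(-203) = (-55 - 33)*(-203) = -88*(-203) = 17864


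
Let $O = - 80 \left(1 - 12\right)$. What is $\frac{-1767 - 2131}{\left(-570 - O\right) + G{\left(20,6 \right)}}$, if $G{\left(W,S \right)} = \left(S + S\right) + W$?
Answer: $\frac{1949}{709} \approx 2.7489$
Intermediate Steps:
$G{\left(W,S \right)} = W + 2 S$ ($G{\left(W,S \right)} = 2 S + W = W + 2 S$)
$O = 880$ ($O = - 80 \left(1 - 12\right) = \left(-80\right) \left(-11\right) = 880$)
$\frac{-1767 - 2131}{\left(-570 - O\right) + G{\left(20,6 \right)}} = \frac{-1767 - 2131}{\left(-570 - 880\right) + \left(20 + 2 \cdot 6\right)} = - \frac{3898}{\left(-570 - 880\right) + \left(20 + 12\right)} = - \frac{3898}{-1450 + 32} = - \frac{3898}{-1418} = \left(-3898\right) \left(- \frac{1}{1418}\right) = \frac{1949}{709}$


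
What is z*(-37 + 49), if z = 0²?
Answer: 0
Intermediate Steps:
z = 0
z*(-37 + 49) = 0*(-37 + 49) = 0*12 = 0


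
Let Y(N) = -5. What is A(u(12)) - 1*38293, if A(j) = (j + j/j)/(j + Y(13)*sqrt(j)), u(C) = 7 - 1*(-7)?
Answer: -421238/11 - 75*sqrt(14)/154 ≈ -38296.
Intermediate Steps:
u(C) = 14 (u(C) = 7 + 7 = 14)
A(j) = (1 + j)/(j - 5*sqrt(j)) (A(j) = (j + j/j)/(j - 5*sqrt(j)) = (j + 1)/(j - 5*sqrt(j)) = (1 + j)/(j - 5*sqrt(j)))
A(u(12)) - 1*38293 = 14*(1 + 14)/(14**2 - 70*sqrt(14)) - 1*38293 = 14*15/(196 - 70*sqrt(14)) - 38293 = 210/(196 - 70*sqrt(14)) - 38293 = -38293 + 210/(196 - 70*sqrt(14))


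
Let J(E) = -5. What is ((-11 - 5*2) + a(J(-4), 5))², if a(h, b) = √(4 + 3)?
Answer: (21 - √7)² ≈ 336.88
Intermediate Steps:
a(h, b) = √7
((-11 - 5*2) + a(J(-4), 5))² = ((-11 - 5*2) + √7)² = ((-11 - 10) + √7)² = (-21 + √7)²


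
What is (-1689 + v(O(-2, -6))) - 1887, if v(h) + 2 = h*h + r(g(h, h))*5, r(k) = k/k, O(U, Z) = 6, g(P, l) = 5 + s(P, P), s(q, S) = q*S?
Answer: -3537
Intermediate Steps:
s(q, S) = S*q
g(P, l) = 5 + P² (g(P, l) = 5 + P*P = 5 + P²)
r(k) = 1
v(h) = 3 + h² (v(h) = -2 + (h*h + 1*5) = -2 + (h² + 5) = -2 + (5 + h²) = 3 + h²)
(-1689 + v(O(-2, -6))) - 1887 = (-1689 + (3 + 6²)) - 1887 = (-1689 + (3 + 36)) - 1887 = (-1689 + 39) - 1887 = -1650 - 1887 = -3537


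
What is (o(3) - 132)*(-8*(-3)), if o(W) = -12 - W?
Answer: -3528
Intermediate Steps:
(o(3) - 132)*(-8*(-3)) = ((-12 - 1*3) - 132)*(-8*(-3)) = ((-12 - 3) - 132)*24 = (-15 - 132)*24 = -147*24 = -3528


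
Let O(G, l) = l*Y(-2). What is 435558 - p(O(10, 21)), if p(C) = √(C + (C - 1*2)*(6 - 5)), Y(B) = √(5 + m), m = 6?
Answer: 435558 - √(-2 + 42*√11) ≈ 4.3555e+5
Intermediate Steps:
Y(B) = √11 (Y(B) = √(5 + 6) = √11)
O(G, l) = l*√11
p(C) = √(-2 + 2*C) (p(C) = √(C + (C - 2)*1) = √(C + (-2 + C)*1) = √(C + (-2 + C)) = √(-2 + 2*C))
435558 - p(O(10, 21)) = 435558 - √(-2 + 2*(21*√11)) = 435558 - √(-2 + 42*√11)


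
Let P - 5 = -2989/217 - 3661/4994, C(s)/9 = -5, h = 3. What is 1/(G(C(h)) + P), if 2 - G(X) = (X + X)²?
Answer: -154814/1255155631 ≈ -0.00012334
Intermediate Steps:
C(s) = -45 (C(s) = 9*(-5) = -45)
G(X) = 2 - 4*X² (G(X) = 2 - (X + X)² = 2 - (2*X)² = 2 - 4*X²)
P = -1471859/154814 (P = 5 + (-2989/217 - 3661/4994) = 5 + (-2989*1/217 - 3661*1/4994) = 5 + (-427/31 - 3661/4994) = 5 - 2245929/154814 = -1471859/154814 ≈ -9.5073)
1/(G(C(h)) + P) = 1/((2 - 4*(-45)²) - 1471859/154814) = 1/((2 - 4*2025) - 1471859/154814) = 1/((2 - 8100) - 1471859/154814) = 1/(-8098 - 1471859/154814) = 1/(-1255155631/154814) = -154814/1255155631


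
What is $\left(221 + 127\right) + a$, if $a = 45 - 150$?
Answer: $243$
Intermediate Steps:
$a = -105$
$\left(221 + 127\right) + a = \left(221 + 127\right) - 105 = 348 - 105 = 243$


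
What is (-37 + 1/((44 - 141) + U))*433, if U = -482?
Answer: -9276592/579 ≈ -16022.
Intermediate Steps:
(-37 + 1/((44 - 141) + U))*433 = (-37 + 1/((44 - 141) - 482))*433 = (-37 + 1/(-97 - 482))*433 = (-37 + 1/(-579))*433 = (-37 - 1/579)*433 = -21424/579*433 = -9276592/579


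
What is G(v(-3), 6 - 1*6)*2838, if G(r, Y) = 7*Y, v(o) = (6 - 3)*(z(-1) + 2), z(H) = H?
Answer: 0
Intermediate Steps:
v(o) = 3 (v(o) = (6 - 3)*(-1 + 2) = 3*1 = 3)
G(v(-3), 6 - 1*6)*2838 = (7*(6 - 1*6))*2838 = (7*(6 - 6))*2838 = (7*0)*2838 = 0*2838 = 0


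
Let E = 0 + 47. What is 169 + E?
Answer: 216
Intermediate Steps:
E = 47
169 + E = 169 + 47 = 216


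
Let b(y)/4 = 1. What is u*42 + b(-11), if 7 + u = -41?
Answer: -2012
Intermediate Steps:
u = -48 (u = -7 - 41 = -48)
b(y) = 4 (b(y) = 4*1 = 4)
u*42 + b(-11) = -48*42 + 4 = -2016 + 4 = -2012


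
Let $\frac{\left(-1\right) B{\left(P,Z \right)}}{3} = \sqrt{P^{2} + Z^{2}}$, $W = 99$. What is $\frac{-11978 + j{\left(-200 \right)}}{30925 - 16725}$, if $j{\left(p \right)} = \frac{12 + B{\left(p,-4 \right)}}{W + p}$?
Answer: $- \frac{120979}{143420} + \frac{3 \sqrt{2501}}{358550} \approx -0.84311$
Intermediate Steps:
$B{\left(P,Z \right)} = - 3 \sqrt{P^{2} + Z^{2}}$
$j{\left(p \right)} = \frac{12 - 3 \sqrt{16 + p^{2}}}{99 + p}$ ($j{\left(p \right)} = \frac{12 - 3 \sqrt{p^{2} + \left(-4\right)^{2}}}{99 + p} = \frac{12 - 3 \sqrt{p^{2} + 16}}{99 + p} = \frac{12 - 3 \sqrt{16 + p^{2}}}{99 + p}$)
$\frac{-11978 + j{\left(-200 \right)}}{30925 - 16725} = \frac{-11978 + \frac{3 \left(4 - \sqrt{16 + \left(-200\right)^{2}}\right)}{99 - 200}}{30925 - 16725} = \frac{-11978 + \frac{3 \left(4 - \sqrt{16 + 40000}\right)}{-101}}{14200} = \left(-11978 + 3 \left(- \frac{1}{101}\right) \left(4 - \sqrt{40016}\right)\right) \frac{1}{14200} = \left(-11978 + 3 \left(- \frac{1}{101}\right) \left(4 - 4 \sqrt{2501}\right)\right) \frac{1}{14200} = \left(-11978 - \left(\frac{12}{101} - \frac{12 \sqrt{2501}}{101}\right)\right) \frac{1}{14200} = \left(- \frac{1209790}{101} + \frac{12 \sqrt{2501}}{101}\right) \frac{1}{14200} = - \frac{120979}{143420} + \frac{3 \sqrt{2501}}{358550}$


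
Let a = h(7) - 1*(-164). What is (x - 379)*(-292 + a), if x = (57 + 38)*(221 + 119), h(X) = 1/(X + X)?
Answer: -57170511/14 ≈ -4.0836e+6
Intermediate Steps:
h(X) = 1/(2*X)
a = 2297/14 (a = (½)/7 - 1*(-164) = (½)*(⅐) + 164 = 1/14 + 164 = 2297/14 ≈ 164.07)
x = 32300 (x = 95*340 = 32300)
(x - 379)*(-292 + a) = (32300 - 379)*(-292 + 2297/14) = 31921*(-1791/14) = -57170511/14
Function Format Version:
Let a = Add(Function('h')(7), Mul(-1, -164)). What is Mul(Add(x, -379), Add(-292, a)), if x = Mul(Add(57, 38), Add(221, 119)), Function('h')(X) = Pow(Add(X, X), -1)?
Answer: Rational(-57170511, 14) ≈ -4.0836e+6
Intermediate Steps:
Function('h')(X) = Mul(Rational(1, 2), Pow(X, -1)) (Function('h')(X) = Pow(Mul(2, X), -1) = Mul(Rational(1, 2), Pow(X, -1)))
a = Rational(2297, 14) (a = Add(Mul(Rational(1, 2), Pow(7, -1)), Mul(-1, -164)) = Add(Mul(Rational(1, 2), Rational(1, 7)), 164) = Add(Rational(1, 14), 164) = Rational(2297, 14) ≈ 164.07)
x = 32300 (x = Mul(95, 340) = 32300)
Mul(Add(x, -379), Add(-292, a)) = Mul(Add(32300, -379), Add(-292, Rational(2297, 14))) = Mul(31921, Rational(-1791, 14)) = Rational(-57170511, 14)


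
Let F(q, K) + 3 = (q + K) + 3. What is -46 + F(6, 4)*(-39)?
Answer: -436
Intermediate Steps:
F(q, K) = K + q (F(q, K) = -3 + ((q + K) + 3) = -3 + ((K + q) + 3) = -3 + (3 + K + q) = K + q)
-46 + F(6, 4)*(-39) = -46 + (4 + 6)*(-39) = -46 + 10*(-39) = -46 - 390 = -436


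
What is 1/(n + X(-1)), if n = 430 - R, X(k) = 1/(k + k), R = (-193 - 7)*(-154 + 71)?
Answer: -2/32341 ≈ -6.1841e-5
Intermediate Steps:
R = 16600 (R = -200*(-83) = 16600)
X(k) = 1/(2*k)
n = -16170 (n = 430 - 1*16600 = 430 - 16600 = -16170)
1/(n + X(-1)) = 1/(-16170 + (½)/(-1)) = 1/(-16170 + (½)*(-1)) = 1/(-16170 - ½) = 1/(-32341/2) = -2/32341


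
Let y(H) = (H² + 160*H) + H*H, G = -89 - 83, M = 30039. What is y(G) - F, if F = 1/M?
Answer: 950674271/30039 ≈ 31648.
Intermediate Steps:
G = -172
y(H) = 2*H² + 160*H (y(H) = (H² + 160*H) + H² = 2*H² + 160*H)
F = 1/30039 ≈ 3.3290e-5
y(G) - F = 2*(-172)*(80 - 172) - 1*1/30039 = 2*(-172)*(-92) - 1/30039 = 31648 - 1/30039 = 950674271/30039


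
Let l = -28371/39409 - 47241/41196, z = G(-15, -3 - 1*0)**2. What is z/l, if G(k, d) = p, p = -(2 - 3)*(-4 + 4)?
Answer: 0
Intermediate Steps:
p = 0 (p = -(-1)*0 = -1*0 = 0)
G(k, d) = 0
z = 0 (z = 0**2 = 0)
l = -1010164095/541164388 (l = -28371*1/39409 - 47241*1/41196 = -28371/39409 - 15747/13732 = -1010164095/541164388 ≈ -1.8666)
z/l = 0/(-1010164095/541164388) = 0*(-541164388/1010164095) = 0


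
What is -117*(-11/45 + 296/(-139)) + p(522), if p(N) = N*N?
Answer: 189569417/695 ≈ 2.7276e+5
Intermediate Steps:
p(N) = N²
-117*(-11/45 + 296/(-139)) + p(522) = -117*(-11/45 + 296/(-139)) + 522² = -117*(-11*1/45 + 296*(-1/139)) + 272484 = -117*(-11/45 - 296/139) + 272484 = -117*(-14849/6255) + 272484 = 193037/695 + 272484 = 189569417/695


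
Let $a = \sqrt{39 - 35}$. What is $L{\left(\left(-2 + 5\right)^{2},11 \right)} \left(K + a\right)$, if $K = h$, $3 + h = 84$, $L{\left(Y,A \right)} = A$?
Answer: $913$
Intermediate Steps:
$a = 2$ ($a = \sqrt{4} = 2$)
$h = 81$ ($h = -3 + 84 = 81$)
$K = 81$
$L{\left(\left(-2 + 5\right)^{2},11 \right)} \left(K + a\right) = 11 \left(81 + 2\right) = 11 \cdot 83 = 913$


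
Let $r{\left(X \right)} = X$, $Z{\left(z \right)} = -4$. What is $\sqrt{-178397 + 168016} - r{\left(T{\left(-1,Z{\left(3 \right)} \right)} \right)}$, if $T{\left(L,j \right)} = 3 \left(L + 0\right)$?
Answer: $3 + i \sqrt{10381} \approx 3.0 + 101.89 i$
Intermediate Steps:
$T{\left(L,j \right)} = 3 L$
$\sqrt{-178397 + 168016} - r{\left(T{\left(-1,Z{\left(3 \right)} \right)} \right)} = \sqrt{-178397 + 168016} - 3 \left(-1\right) = \sqrt{-10381} - -3 = i \sqrt{10381} + 3 = 3 + i \sqrt{10381}$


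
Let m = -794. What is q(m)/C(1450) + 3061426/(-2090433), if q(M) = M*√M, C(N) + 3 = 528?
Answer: -3061426/2090433 - 794*I*√794/525 ≈ -1.4645 - 42.616*I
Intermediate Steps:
C(N) = 525 (C(N) = -3 + 528 = 525)
q(M) = M^(3/2)
q(m)/C(1450) + 3061426/(-2090433) = (-794)^(3/2)/525 + 3061426/(-2090433) = -794*I*√794*(1/525) + 3061426*(-1/2090433) = -794*I*√794/525 - 3061426/2090433 = -3061426/2090433 - 794*I*√794/525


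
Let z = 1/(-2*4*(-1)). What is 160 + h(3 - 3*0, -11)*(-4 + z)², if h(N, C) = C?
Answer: -331/64 ≈ -5.1719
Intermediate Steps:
z = ⅛ (z = 1/(-8*(-1)) = 1/8 = ⅛ ≈ 0.12500)
160 + h(3 - 3*0, -11)*(-4 + z)² = 160 - 11*(-4 + ⅛)² = 160 - 11*(-31/8)² = 160 - 11*961/64 = 160 - 10571/64 = -331/64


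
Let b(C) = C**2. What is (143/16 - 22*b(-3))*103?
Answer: -311575/16 ≈ -19473.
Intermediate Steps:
(143/16 - 22*b(-3))*103 = (143/16 - 22*(-3)**2)*103 = (143*(1/16) - 22*9)*103 = (143/16 - 198)*103 = -3025/16*103 = -311575/16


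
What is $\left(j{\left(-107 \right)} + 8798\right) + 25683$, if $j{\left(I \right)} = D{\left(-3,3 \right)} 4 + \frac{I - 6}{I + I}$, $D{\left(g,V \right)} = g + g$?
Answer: $\frac{7373911}{214} \approx 34458.0$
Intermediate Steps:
$D{\left(g,V \right)} = 2 g$
$j{\left(I \right)} = -24 + \frac{-6 + I}{2 I}$ ($j{\left(I \right)} = 2 \left(-3\right) 4 + \frac{I - 6}{I + I} = \left(-6\right) 4 + \frac{-6 + I}{2 I} = -24 + \left(-6 + I\right) \frac{1}{2 I} = -24 + \frac{-6 + I}{2 I}$)
$\left(j{\left(-107 \right)} + 8798\right) + 25683 = \left(\left(- \frac{47}{2} - \frac{3}{-107}\right) + 8798\right) + 25683 = \left(\left(- \frac{47}{2} - - \frac{3}{107}\right) + 8798\right) + 25683 = \left(\left(- \frac{47}{2} + \frac{3}{107}\right) + 8798\right) + 25683 = \left(- \frac{5023}{214} + 8798\right) + 25683 = \frac{1877749}{214} + 25683 = \frac{7373911}{214}$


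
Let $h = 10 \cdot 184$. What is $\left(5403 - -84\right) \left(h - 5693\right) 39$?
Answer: $-824515029$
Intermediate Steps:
$h = 1840$
$\left(5403 - -84\right) \left(h - 5693\right) 39 = \left(5403 - -84\right) \left(1840 - 5693\right) 39 = \left(5403 + 84\right) \left(-3853\right) 39 = 5487 \left(-3853\right) 39 = \left(-21141411\right) 39 = -824515029$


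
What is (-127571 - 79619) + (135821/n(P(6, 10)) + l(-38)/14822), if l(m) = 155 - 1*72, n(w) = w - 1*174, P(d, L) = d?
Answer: -36995436797/177864 ≈ -2.0800e+5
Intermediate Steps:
n(w) = -174 + w (n(w) = w - 174 = -174 + w)
l(m) = 83 (l(m) = 155 - 72 = 83)
(-127571 - 79619) + (135821/n(P(6, 10)) + l(-38)/14822) = (-127571 - 79619) + (135821/(-174 + 6) + 83/14822) = -207190 + (135821/(-168) + 83*(1/14822)) = -207190 + (135821*(-1/168) + 83/14822) = -207190 + (-19403/24 + 83/14822) = -207190 - 143794637/177864 = -36995436797/177864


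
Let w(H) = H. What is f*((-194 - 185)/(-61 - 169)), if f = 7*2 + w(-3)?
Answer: 4169/230 ≈ 18.126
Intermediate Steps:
f = 11 (f = 7*2 - 3 = 14 - 3 = 11)
f*((-194 - 185)/(-61 - 169)) = 11*((-194 - 185)/(-61 - 169)) = 11*(-379/(-230)) = 11*(-379*(-1/230)) = 11*(379/230) = 4169/230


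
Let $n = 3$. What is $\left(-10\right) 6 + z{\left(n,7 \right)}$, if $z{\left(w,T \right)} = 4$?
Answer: $-56$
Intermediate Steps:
$\left(-10\right) 6 + z{\left(n,7 \right)} = \left(-10\right) 6 + 4 = -60 + 4 = -56$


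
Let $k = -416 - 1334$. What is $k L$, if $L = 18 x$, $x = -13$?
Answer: $409500$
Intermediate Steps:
$k = -1750$ ($k = -416 - 1334 = -1750$)
$L = -234$ ($L = 18 \left(-13\right) = -234$)
$k L = \left(-1750\right) \left(-234\right) = 409500$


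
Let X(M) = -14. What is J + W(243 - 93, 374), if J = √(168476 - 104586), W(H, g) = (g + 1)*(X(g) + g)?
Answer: 135000 + √63890 ≈ 1.3525e+5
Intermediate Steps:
W(H, g) = (1 + g)*(-14 + g) (W(H, g) = (g + 1)*(-14 + g) = (1 + g)*(-14 + g))
J = √63890 ≈ 252.76
J + W(243 - 93, 374) = √63890 + (-14 + 374² - 13*374) = √63890 + (-14 + 139876 - 4862) = √63890 + 135000 = 135000 + √63890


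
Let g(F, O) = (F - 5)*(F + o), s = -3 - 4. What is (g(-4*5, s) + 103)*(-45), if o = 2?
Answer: -24885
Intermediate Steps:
s = -7
g(F, O) = (-5 + F)*(2 + F) (g(F, O) = (F - 5)*(F + 2) = (-5 + F)*(2 + F))
(g(-4*5, s) + 103)*(-45) = ((-10 + (-4*5)² - (-12)*5) + 103)*(-45) = ((-10 + (-20)² - 3*(-20)) + 103)*(-45) = ((-10 + 400 + 60) + 103)*(-45) = (450 + 103)*(-45) = 553*(-45) = -24885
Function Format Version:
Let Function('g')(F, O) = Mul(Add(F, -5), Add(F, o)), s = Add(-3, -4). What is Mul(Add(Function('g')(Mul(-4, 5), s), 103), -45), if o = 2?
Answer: -24885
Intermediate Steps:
s = -7
Function('g')(F, O) = Mul(Add(-5, F), Add(2, F)) (Function('g')(F, O) = Mul(Add(F, -5), Add(F, 2)) = Mul(Add(-5, F), Add(2, F)))
Mul(Add(Function('g')(Mul(-4, 5), s), 103), -45) = Mul(Add(Add(-10, Pow(Mul(-4, 5), 2), Mul(-3, Mul(-4, 5))), 103), -45) = Mul(Add(Add(-10, Pow(-20, 2), Mul(-3, -20)), 103), -45) = Mul(Add(Add(-10, 400, 60), 103), -45) = Mul(Add(450, 103), -45) = Mul(553, -45) = -24885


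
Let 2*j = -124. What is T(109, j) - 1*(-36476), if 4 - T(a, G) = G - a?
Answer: 36651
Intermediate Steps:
j = -62 (j = (½)*(-124) = -62)
T(a, G) = 4 + a - G (T(a, G) = 4 - (G - a) = 4 + (a - G) = 4 + a - G)
T(109, j) - 1*(-36476) = (4 + 109 - 1*(-62)) - 1*(-36476) = (4 + 109 + 62) + 36476 = 175 + 36476 = 36651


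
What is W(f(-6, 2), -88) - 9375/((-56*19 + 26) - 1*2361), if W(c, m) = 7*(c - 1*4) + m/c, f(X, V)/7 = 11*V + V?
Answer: 27367526/23793 ≈ 1150.2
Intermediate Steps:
f(X, V) = 84*V (f(X, V) = 7*(11*V + V) = 7*(12*V) = 84*V)
W(c, m) = -28 + 7*c + m/c (W(c, m) = 7*(c - 4) + m/c = 7*(-4 + c) + m/c = (-28 + 7*c) + m/c = -28 + 7*c + m/c)
W(f(-6, 2), -88) - 9375/((-56*19 + 26) - 1*2361) = (-28 + 7*(84*2) - 88/(84*2)) - 9375/((-56*19 + 26) - 1*2361) = (-28 + 7*168 - 88/168) - 9375/((-1064 + 26) - 2361) = (-28 + 1176 - 88*1/168) - 9375/(-1038 - 2361) = (-28 + 1176 - 11/21) - 9375/(-3399) = 24097/21 - 9375*(-1)/3399 = 24097/21 - 1*(-3125/1133) = 24097/21 + 3125/1133 = 27367526/23793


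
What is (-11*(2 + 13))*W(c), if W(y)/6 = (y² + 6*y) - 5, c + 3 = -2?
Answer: 9900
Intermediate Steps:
c = -5 (c = -3 - 2 = -5)
W(y) = -30 + 6*y² + 36*y (W(y) = 6*((y² + 6*y) - 5) = 6*(-5 + y² + 6*y) = -30 + 6*y² + 36*y)
(-11*(2 + 13))*W(c) = (-11*(2 + 13))*(-30 + 6*(-5)² + 36*(-5)) = (-11*15)*(-30 + 6*25 - 180) = -165*(-30 + 150 - 180) = -165*(-60) = 9900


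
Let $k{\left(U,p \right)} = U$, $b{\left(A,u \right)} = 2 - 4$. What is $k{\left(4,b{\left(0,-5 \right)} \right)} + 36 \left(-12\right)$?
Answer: $-428$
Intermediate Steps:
$b{\left(A,u \right)} = -2$ ($b{\left(A,u \right)} = 2 - 4 = -2$)
$k{\left(4,b{\left(0,-5 \right)} \right)} + 36 \left(-12\right) = 4 + 36 \left(-12\right) = 4 - 432 = -428$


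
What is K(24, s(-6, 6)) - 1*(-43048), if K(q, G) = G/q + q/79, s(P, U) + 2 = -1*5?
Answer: 81619031/1896 ≈ 43048.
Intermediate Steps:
s(P, U) = -7 (s(P, U) = -2 - 1*5 = -2 - 5 = -7)
K(q, G) = q/79 + G/q (K(q, G) = G/q + q*(1/79) = G/q + q/79 = q/79 + G/q)
K(24, s(-6, 6)) - 1*(-43048) = ((1/79)*24 - 7/24) - 1*(-43048) = (24/79 - 7*1/24) + 43048 = (24/79 - 7/24) + 43048 = 23/1896 + 43048 = 81619031/1896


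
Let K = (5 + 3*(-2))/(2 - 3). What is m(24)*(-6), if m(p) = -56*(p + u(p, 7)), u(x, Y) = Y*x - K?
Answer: 64176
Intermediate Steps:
K = 1 (K = (5 - 6)/(-1) = -1*(-1) = 1)
u(x, Y) = -1 + Y*x (u(x, Y) = Y*x - 1*1 = Y*x - 1 = -1 + Y*x)
m(p) = 56 - 448*p (m(p) = -56*(p + (-1 + 7*p)) = -56*(-1 + 8*p) = 56 - 448*p)
m(24)*(-6) = (56 - 448*24)*(-6) = (56 - 10752)*(-6) = -10696*(-6) = 64176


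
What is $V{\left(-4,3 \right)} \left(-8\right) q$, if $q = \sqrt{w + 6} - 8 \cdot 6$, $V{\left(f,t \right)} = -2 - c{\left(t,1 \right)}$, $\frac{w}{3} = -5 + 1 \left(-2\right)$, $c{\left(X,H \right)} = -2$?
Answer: $0$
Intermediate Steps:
$w = -21$ ($w = 3 \left(-5 + 1 \left(-2\right)\right) = 3 \left(-5 - 2\right) = 3 \left(-7\right) = -21$)
$V{\left(f,t \right)} = 0$ ($V{\left(f,t \right)} = -2 - -2 = -2 + 2 = 0$)
$q = -48 + i \sqrt{15}$ ($q = \sqrt{-21 + 6} - 8 \cdot 6 = \sqrt{-15} - 48 = i \sqrt{15} - 48 = -48 + i \sqrt{15} \approx -48.0 + 3.873 i$)
$V{\left(-4,3 \right)} \left(-8\right) q = 0 \left(-8\right) \left(-48 + i \sqrt{15}\right) = 0 \left(-48 + i \sqrt{15}\right) = 0$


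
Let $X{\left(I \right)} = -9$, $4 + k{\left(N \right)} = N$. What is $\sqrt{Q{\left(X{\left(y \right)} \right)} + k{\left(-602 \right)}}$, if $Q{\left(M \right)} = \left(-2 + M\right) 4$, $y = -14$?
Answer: $5 i \sqrt{26} \approx 25.495 i$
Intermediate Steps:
$k{\left(N \right)} = -4 + N$
$Q{\left(M \right)} = -8 + 4 M$
$\sqrt{Q{\left(X{\left(y \right)} \right)} + k{\left(-602 \right)}} = \sqrt{\left(-8 + 4 \left(-9\right)\right) - 606} = \sqrt{\left(-8 - 36\right) - 606} = \sqrt{-44 - 606} = \sqrt{-650} = 5 i \sqrt{26}$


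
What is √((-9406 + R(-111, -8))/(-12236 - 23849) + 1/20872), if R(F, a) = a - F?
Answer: √746281186407970/53797580 ≈ 0.50780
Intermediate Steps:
√((-9406 + R(-111, -8))/(-12236 - 23849) + 1/20872) = √((-9406 + (-8 - 1*(-111)))/(-12236 - 23849) + 1/20872) = √((-9406 + (-8 + 111))/(-36085) + 1/20872) = √((-9406 + 103)*(-1/36085) + 1/20872) = √(-9303*(-1/36085) + 1/20872) = √(1329/5155 + 1/20872) = √(27744043/107595160) = √746281186407970/53797580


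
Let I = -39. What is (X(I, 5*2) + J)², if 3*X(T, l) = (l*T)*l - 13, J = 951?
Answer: 1123600/9 ≈ 1.2484e+5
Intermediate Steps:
X(T, l) = -13/3 + T*l²/3 (X(T, l) = ((l*T)*l - 13)/3 = ((T*l)*l - 13)/3 = (T*l² - 13)/3 = (-13 + T*l²)/3 = -13/3 + T*l²/3)
(X(I, 5*2) + J)² = ((-13/3 + (⅓)*(-39)*(5*2)²) + 951)² = ((-13/3 + (⅓)*(-39)*10²) + 951)² = ((-13/3 + (⅓)*(-39)*100) + 951)² = ((-13/3 - 1300) + 951)² = (-3913/3 + 951)² = (-1060/3)² = 1123600/9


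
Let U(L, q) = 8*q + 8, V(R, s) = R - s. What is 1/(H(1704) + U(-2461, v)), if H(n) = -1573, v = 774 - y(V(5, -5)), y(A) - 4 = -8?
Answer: 1/4659 ≈ 0.00021464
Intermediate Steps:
y(A) = -4 (y(A) = 4 - 8 = -4)
v = 778 (v = 774 - 1*(-4) = 774 + 4 = 778)
U(L, q) = 8 + 8*q
1/(H(1704) + U(-2461, v)) = 1/(-1573 + (8 + 8*778)) = 1/(-1573 + (8 + 6224)) = 1/(-1573 + 6232) = 1/4659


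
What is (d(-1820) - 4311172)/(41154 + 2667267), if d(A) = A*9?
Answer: -4327552/2708421 ≈ -1.5978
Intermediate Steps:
d(A) = 9*A
(d(-1820) - 4311172)/(41154 + 2667267) = (9*(-1820) - 4311172)/(41154 + 2667267) = (-16380 - 4311172)/2708421 = -4327552*1/2708421 = -4327552/2708421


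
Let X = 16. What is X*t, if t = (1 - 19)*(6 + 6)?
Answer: -3456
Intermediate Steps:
t = -216 (t = -18*12 = -216)
X*t = 16*(-216) = -3456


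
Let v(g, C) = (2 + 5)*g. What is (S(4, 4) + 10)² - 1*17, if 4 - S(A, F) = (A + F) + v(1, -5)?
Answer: -16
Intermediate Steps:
v(g, C) = 7*g
S(A, F) = -3 - A - F (S(A, F) = 4 - ((A + F) + 7*1) = 4 - ((A + F) + 7) = 4 - (7 + A + F) = 4 + (-7 - A - F) = -3 - A - F)
(S(4, 4) + 10)² - 1*17 = ((-3 - 1*4 - 1*4) + 10)² - 1*17 = ((-3 - 4 - 4) + 10)² - 17 = (-11 + 10)² - 17 = (-1)² - 17 = 1 - 17 = -16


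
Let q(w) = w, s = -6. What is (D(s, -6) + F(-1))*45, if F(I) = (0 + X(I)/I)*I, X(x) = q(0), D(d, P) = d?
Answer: -270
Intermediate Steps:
X(x) = 0
F(I) = 0 (F(I) = (0 + 0/I)*I = (0 + 0)*I = 0*I = 0)
(D(s, -6) + F(-1))*45 = (-6 + 0)*45 = -6*45 = -270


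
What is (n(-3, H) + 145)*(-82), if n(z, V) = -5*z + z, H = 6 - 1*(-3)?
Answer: -12874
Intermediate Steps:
H = 9 (H = 6 + 3 = 9)
n(z, V) = -4*z
(n(-3, H) + 145)*(-82) = (-4*(-3) + 145)*(-82) = (12 + 145)*(-82) = 157*(-82) = -12874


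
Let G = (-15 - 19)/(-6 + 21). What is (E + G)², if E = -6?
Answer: 15376/225 ≈ 68.338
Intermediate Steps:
G = -34/15 ≈ -2.2667
(E + G)² = (-6 - 34/15)² = (-124/15)² = 15376/225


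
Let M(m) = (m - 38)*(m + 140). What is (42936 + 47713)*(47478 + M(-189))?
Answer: 5312122049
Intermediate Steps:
M(m) = (-38 + m)*(140 + m)
(42936 + 47713)*(47478 + M(-189)) = (42936 + 47713)*(47478 + (-5320 + (-189)² + 102*(-189))) = 90649*(47478 + (-5320 + 35721 - 19278)) = 90649*(47478 + 11123) = 90649*58601 = 5312122049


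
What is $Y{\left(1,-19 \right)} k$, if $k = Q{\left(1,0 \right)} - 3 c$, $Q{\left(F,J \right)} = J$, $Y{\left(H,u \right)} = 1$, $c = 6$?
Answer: $-18$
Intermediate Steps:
$k = -18$ ($k = 0 - 18 = -18$)
$Y{\left(1,-19 \right)} k = 1 \left(-18\right) = -18$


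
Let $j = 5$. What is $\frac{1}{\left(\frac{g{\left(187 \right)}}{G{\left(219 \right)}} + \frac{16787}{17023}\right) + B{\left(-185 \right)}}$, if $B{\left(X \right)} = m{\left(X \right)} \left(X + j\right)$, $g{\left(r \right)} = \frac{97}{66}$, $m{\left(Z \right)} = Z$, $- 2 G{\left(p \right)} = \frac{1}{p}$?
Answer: $\frac{187253}{6115169694} \approx 3.0621 \cdot 10^{-5}$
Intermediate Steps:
$G{\left(p \right)} = - \frac{1}{2 p}$
$g{\left(r \right)} = \frac{97}{66}$ ($g{\left(r \right)} = 97 \cdot \frac{1}{66} = \frac{97}{66}$)
$B{\left(X \right)} = X \left(5 + X\right)$ ($B{\left(X \right)} = X \left(X + 5\right) = X \left(5 + X\right)$)
$\frac{1}{\left(\frac{g{\left(187 \right)}}{G{\left(219 \right)}} + \frac{16787}{17023}\right) + B{\left(-185 \right)}} = \frac{1}{\left(\frac{97}{66 \left(- \frac{1}{2 \cdot 219}\right)} + \frac{16787}{17023}\right) - 185 \left(5 - 185\right)} = \frac{1}{\left(\frac{97}{66 \left(\left(- \frac{1}{2}\right) \frac{1}{219}\right)} + 16787 \cdot \frac{1}{17023}\right) - -33300} = \frac{1}{\left(\frac{97}{66 \left(- \frac{1}{438}\right)} + \frac{16787}{17023}\right) + 33300} = \frac{1}{\left(\frac{97}{66} \left(-438\right) + \frac{16787}{17023}\right) + 33300} = \frac{1}{\left(- \frac{7081}{11} + \frac{16787}{17023}\right) + 33300} = \frac{1}{- \frac{120355206}{187253} + 33300} = \frac{1}{\frac{6115169694}{187253}} = \frac{187253}{6115169694}$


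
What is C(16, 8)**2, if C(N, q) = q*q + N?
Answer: 6400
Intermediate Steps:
C(N, q) = N + q**2 (C(N, q) = q**2 + N = N + q**2)
C(16, 8)**2 = (16 + 8**2)**2 = (16 + 64)**2 = 80**2 = 6400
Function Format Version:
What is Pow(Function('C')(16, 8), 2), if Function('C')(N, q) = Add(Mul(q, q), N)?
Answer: 6400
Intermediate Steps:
Function('C')(N, q) = Add(N, Pow(q, 2)) (Function('C')(N, q) = Add(Pow(q, 2), N) = Add(N, Pow(q, 2)))
Pow(Function('C')(16, 8), 2) = Pow(Add(16, Pow(8, 2)), 2) = Pow(Add(16, 64), 2) = Pow(80, 2) = 6400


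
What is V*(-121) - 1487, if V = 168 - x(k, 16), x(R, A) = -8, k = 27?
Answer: -22783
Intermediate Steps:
V = 176 (V = 168 - 1*(-8) = 168 + 8 = 176)
V*(-121) - 1487 = 176*(-121) - 1487 = -21296 - 1487 = -22783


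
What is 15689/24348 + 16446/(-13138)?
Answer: -97152563/159942012 ≈ -0.60742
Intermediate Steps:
15689/24348 + 16446/(-13138) = 15689*(1/24348) + 16446*(-1/13138) = 15689/24348 - 8223/6569 = -97152563/159942012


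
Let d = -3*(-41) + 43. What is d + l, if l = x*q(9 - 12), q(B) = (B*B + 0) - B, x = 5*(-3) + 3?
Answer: 22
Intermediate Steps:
d = 166 (d = 123 + 43 = 166)
x = -12 (x = -15 + 3 = -12)
q(B) = B² - B (q(B) = (B² + 0) - B = B² - B)
l = -144 (l = -12*(9 - 12)*(-1 + (9 - 12)) = -(-36)*(-1 - 3) = -(-36)*(-4) = -12*12 = -144)
d + l = 166 - 144 = 22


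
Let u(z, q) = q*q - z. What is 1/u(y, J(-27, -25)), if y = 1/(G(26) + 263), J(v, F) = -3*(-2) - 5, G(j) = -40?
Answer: 223/222 ≈ 1.0045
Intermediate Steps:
J(v, F) = 1 (J(v, F) = 6 - 5 = 1)
y = 1/223 (y = 1/(-40 + 263) = 1/223 ≈ 0.0044843)
u(z, q) = q² - z
1/u(y, J(-27, -25)) = 1/(1² - 1*1/223) = 1/(1 - 1/223) = 1/(222/223) = 223/222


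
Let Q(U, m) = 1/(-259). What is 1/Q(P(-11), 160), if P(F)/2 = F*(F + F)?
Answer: -259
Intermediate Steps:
P(F) = 4*F² (P(F) = 2*(F*(F + F)) = 2*(F*(2*F)) = 2*(2*F²) = 4*F²)
Q(U, m) = -1/259
1/Q(P(-11), 160) = 1/(-1/259) = -259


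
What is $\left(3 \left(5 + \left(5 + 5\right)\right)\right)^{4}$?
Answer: $4100625$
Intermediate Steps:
$\left(3 \left(5 + \left(5 + 5\right)\right)\right)^{4} = \left(3 \left(5 + 10\right)\right)^{4} = \left(3 \cdot 15\right)^{4} = 45^{4} = 4100625$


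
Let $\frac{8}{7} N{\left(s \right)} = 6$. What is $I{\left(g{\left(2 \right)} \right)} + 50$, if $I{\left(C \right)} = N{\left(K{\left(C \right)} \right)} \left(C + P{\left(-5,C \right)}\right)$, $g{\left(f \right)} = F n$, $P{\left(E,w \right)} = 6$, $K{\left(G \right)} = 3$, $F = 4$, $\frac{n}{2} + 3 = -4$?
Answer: $- \frac{425}{2} \approx -212.5$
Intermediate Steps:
$n = -14$ ($n = -6 + 2 \left(-4\right) = -6 - 8 = -14$)
$N{\left(s \right)} = \frac{21}{4}$ ($N{\left(s \right)} = \frac{7}{8} \cdot 6 = \frac{21}{4}$)
$g{\left(f \right)} = -56$ ($g{\left(f \right)} = 4 \left(-14\right) = -56$)
$I{\left(C \right)} = \frac{63}{2} + \frac{21 C}{4}$ ($I{\left(C \right)} = \frac{21 \left(C + 6\right)}{4} = \frac{21 \left(6 + C\right)}{4} = \frac{63}{2} + \frac{21 C}{4}$)
$I{\left(g{\left(2 \right)} \right)} + 50 = \left(\frac{63}{2} + \frac{21}{4} \left(-56\right)\right) + 50 = \left(\frac{63}{2} - 294\right) + 50 = - \frac{525}{2} + 50 = - \frac{425}{2}$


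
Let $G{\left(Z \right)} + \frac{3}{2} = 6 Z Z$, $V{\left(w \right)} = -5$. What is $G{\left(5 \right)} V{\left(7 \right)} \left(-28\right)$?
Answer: $20790$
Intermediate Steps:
$G{\left(Z \right)} = - \frac{3}{2} + 6 Z^{2}$ ($G{\left(Z \right)} = - \frac{3}{2} + 6 Z Z = - \frac{3}{2} + 6 Z^{2}$)
$G{\left(5 \right)} V{\left(7 \right)} \left(-28\right) = \left(- \frac{3}{2} + 6 \cdot 5^{2}\right) \left(-5\right) \left(-28\right) = \left(- \frac{3}{2} + 6 \cdot 25\right) \left(-5\right) \left(-28\right) = \left(- \frac{3}{2} + 150\right) \left(-5\right) \left(-28\right) = \frac{297}{2} \left(-5\right) \left(-28\right) = \left(- \frac{1485}{2}\right) \left(-28\right) = 20790$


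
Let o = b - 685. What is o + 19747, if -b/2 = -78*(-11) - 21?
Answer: 17388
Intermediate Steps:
b = -1674 (b = -2*(-78*(-11) - 21) = -2*(858 - 21) = -2*837 = -1674)
o = -2359 (o = -1674 - 685 = -2359)
o + 19747 = -2359 + 19747 = 17388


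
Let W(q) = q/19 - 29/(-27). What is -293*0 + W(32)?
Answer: 1415/513 ≈ 2.7583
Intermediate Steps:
W(q) = 29/27 + q/19 (W(q) = q*(1/19) - 29*(-1/27) = q/19 + 29/27 = 29/27 + q/19)
-293*0 + W(32) = -293*0 + (29/27 + (1/19)*32) = 0 + (29/27 + 32/19) = 0 + 1415/513 = 1415/513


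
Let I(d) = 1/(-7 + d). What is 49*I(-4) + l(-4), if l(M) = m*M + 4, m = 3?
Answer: -137/11 ≈ -12.455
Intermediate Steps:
l(M) = 4 + 3*M (l(M) = 3*M + 4 = 4 + 3*M)
49*I(-4) + l(-4) = 49/(-7 - 4) + (4 + 3*(-4)) = 49/(-11) + (4 - 12) = 49*(-1/11) - 8 = -49/11 - 8 = -137/11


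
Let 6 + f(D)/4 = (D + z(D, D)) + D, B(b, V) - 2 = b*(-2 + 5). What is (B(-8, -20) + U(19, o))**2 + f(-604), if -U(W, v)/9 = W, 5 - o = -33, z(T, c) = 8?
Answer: 32425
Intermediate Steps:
B(b, V) = 2 + 3*b (B(b, V) = 2 + b*(-2 + 5) = 2 + b*3 = 2 + 3*b)
o = 38 (o = 5 - 1*(-33) = 5 + 33 = 38)
f(D) = 8 + 8*D (f(D) = -24 + 4*((D + 8) + D) = -24 + 4*((8 + D) + D) = -24 + 4*(8 + 2*D) = -24 + (32 + 8*D) = 8 + 8*D)
U(W, v) = -9*W
(B(-8, -20) + U(19, o))**2 + f(-604) = ((2 + 3*(-8)) - 9*19)**2 + (8 + 8*(-604)) = ((2 - 24) - 171)**2 + (8 - 4832) = (-22 - 171)**2 - 4824 = (-193)**2 - 4824 = 37249 - 4824 = 32425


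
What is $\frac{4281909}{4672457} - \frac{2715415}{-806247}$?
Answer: $\frac{16139936110178}{3767154438879} \approx 4.2844$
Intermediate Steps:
$\frac{4281909}{4672457} - \frac{2715415}{-806247} = 4281909 \cdot \frac{1}{4672457} - - \frac{2715415}{806247} = \frac{4281909}{4672457} + \frac{2715415}{806247} = \frac{16139936110178}{3767154438879}$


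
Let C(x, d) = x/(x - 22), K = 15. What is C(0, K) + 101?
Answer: 101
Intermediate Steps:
C(x, d) = x/(-22 + x)
C(0, K) + 101 = 0/(-22 + 0) + 101 = 0/(-22) + 101 = 0*(-1/22) + 101 = 0 + 101 = 101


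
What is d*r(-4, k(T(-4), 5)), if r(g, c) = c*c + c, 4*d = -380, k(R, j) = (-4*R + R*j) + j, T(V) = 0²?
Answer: -2850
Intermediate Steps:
T(V) = 0
k(R, j) = j - 4*R + R*j
d = -95 (d = (¼)*(-380) = -95)
r(g, c) = c + c² (r(g, c) = c² + c = c + c²)
d*r(-4, k(T(-4), 5)) = -95*(5 - 4*0 + 0*5)*(1 + (5 - 4*0 + 0*5)) = -95*(5 + 0 + 0)*(1 + (5 + 0 + 0)) = -475*(1 + 5) = -475*6 = -95*30 = -2850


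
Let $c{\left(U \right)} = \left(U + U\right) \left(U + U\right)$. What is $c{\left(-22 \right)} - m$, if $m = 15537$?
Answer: $-13601$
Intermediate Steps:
$c{\left(U \right)} = 4 U^{2}$ ($c{\left(U \right)} = 2 U 2 U = 4 U^{2}$)
$c{\left(-22 \right)} - m = 4 \left(-22\right)^{2} - 15537 = 4 \cdot 484 - 15537 = 1936 - 15537 = -13601$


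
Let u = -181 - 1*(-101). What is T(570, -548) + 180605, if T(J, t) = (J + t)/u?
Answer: 7224189/40 ≈ 1.8060e+5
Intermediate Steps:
u = -80 (u = -181 + 101 = -80)
T(J, t) = -J/80 - t/80 (T(J, t) = (J + t)/(-80) = (J + t)*(-1/80) = -J/80 - t/80)
T(570, -548) + 180605 = (-1/80*570 - 1/80*(-548)) + 180605 = (-57/8 + 137/20) + 180605 = -11/40 + 180605 = 7224189/40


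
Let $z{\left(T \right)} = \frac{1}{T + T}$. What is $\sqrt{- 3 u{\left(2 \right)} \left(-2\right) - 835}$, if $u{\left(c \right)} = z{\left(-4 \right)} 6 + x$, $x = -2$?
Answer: $\frac{i \sqrt{3406}}{2} \approx 29.18 i$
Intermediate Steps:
$z{\left(T \right)} = \frac{1}{2 T}$
$u{\left(c \right)} = - \frac{11}{4}$ ($u{\left(c \right)} = \frac{1}{2 \left(-4\right)} 6 - 2 = \frac{1}{2} \left(- \frac{1}{4}\right) 6 - 2 = \left(- \frac{1}{8}\right) 6 - 2 = - \frac{3}{4} - 2 = - \frac{11}{4}$)
$\sqrt{- 3 u{\left(2 \right)} \left(-2\right) - 835} = \sqrt{\left(-3\right) \left(- \frac{11}{4}\right) \left(-2\right) - 835} = \sqrt{\frac{33}{4} \left(-2\right) - 835} = \sqrt{- \frac{33}{2} - 835} = \sqrt{- \frac{1703}{2}} = \frac{i \sqrt{3406}}{2}$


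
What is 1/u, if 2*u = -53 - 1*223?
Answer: -1/138 ≈ -0.0072464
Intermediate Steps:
u = -138 (u = (-53 - 1*223)/2 = (-53 - 223)/2 = (½)*(-276) = -138)
1/u = 1/(-138) = -1/138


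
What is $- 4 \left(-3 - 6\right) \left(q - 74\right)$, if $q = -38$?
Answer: $-4032$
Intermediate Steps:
$- 4 \left(-3 - 6\right) \left(q - 74\right) = - 4 \left(-3 - 6\right) \left(-38 - 74\right) = - 4 \left(-3 - 6\right) \left(-112\right) = \left(-4\right) \left(-9\right) \left(-112\right) = 36 \left(-112\right) = -4032$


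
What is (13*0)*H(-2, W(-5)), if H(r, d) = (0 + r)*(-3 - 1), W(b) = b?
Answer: 0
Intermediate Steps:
H(r, d) = -4*r (H(r, d) = r*(-4) = -4*r)
(13*0)*H(-2, W(-5)) = (13*0)*(-4*(-2)) = 0*8 = 0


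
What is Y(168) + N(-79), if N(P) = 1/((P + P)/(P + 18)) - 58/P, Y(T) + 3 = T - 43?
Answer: 19453/158 ≈ 123.12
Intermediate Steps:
Y(T) = -46 + T (Y(T) = -3 + (T - 43) = -3 + (-43 + T) = -46 + T)
N(P) = -58/P + (18 + P)/(2*P) (N(P) = 1/((2*P)/(18 + P)) - 58/P = 1/(2*P/(18 + P)) - 58/P = 1*((18 + P)/(2*P)) - 58/P = (18 + P)/(2*P) - 58/P = -58/P + (18 + P)/(2*P))
Y(168) + N(-79) = (-46 + 168) + (½)*(-98 - 79)/(-79) = 122 + (½)*(-1/79)*(-177) = 122 + 177/158 = 19453/158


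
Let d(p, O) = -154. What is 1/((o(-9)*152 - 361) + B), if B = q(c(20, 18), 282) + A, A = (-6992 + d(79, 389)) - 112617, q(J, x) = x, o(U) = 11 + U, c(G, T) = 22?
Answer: -1/119538 ≈ -8.3655e-6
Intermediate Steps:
A = -119763 (A = (-6992 - 154) - 112617 = -7146 - 112617 = -119763)
B = -119481 (B = 282 - 119763 = -119481)
1/((o(-9)*152 - 361) + B) = 1/(((11 - 9)*152 - 361) - 119481) = 1/((2*152 - 361) - 119481) = 1/((304 - 361) - 119481) = 1/(-57 - 119481) = 1/(-119538) = -1/119538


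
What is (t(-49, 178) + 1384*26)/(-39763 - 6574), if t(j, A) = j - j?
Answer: -35984/46337 ≈ -0.77657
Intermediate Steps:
t(j, A) = 0
(t(-49, 178) + 1384*26)/(-39763 - 6574) = (0 + 1384*26)/(-39763 - 6574) = (0 + 35984)/(-46337) = 35984*(-1/46337) = -35984/46337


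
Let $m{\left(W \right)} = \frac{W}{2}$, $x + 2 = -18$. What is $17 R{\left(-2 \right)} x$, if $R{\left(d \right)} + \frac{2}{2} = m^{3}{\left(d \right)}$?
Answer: $680$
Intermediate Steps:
$x = -20$ ($x = -2 - 18 = -20$)
$m{\left(W \right)} = \frac{W}{2}$ ($m{\left(W \right)} = W \frac{1}{2} = \frac{W}{2}$)
$R{\left(d \right)} = -1 + \frac{d^{3}}{8}$ ($R{\left(d \right)} = -1 + \left(\frac{d}{2}\right)^{3} = -1 + \frac{d^{3}}{8}$)
$17 R{\left(-2 \right)} x = 17 \left(-1 + \frac{\left(-2\right)^{3}}{8}\right) \left(-20\right) = 17 \left(-1 + \frac{1}{8} \left(-8\right)\right) \left(-20\right) = 17 \left(-1 - 1\right) \left(-20\right) = 17 \left(-2\right) \left(-20\right) = \left(-34\right) \left(-20\right) = 680$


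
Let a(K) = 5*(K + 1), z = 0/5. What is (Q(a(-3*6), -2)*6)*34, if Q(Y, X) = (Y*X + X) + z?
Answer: 34272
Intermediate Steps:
z = 0 (z = 0*(⅕) = 0)
a(K) = 5 + 5*K (a(K) = 5*(1 + K) = 5 + 5*K)
Q(Y, X) = X + X*Y (Q(Y, X) = (Y*X + X) + 0 = (X*Y + X) + 0 = (X + X*Y) + 0 = X + X*Y)
(Q(a(-3*6), -2)*6)*34 = (-2*(1 + (5 + 5*(-3*6)))*6)*34 = (-2*(1 + (5 + 5*(-18)))*6)*34 = (-2*(1 + (5 - 90))*6)*34 = (-2*(1 - 85)*6)*34 = (-2*(-84)*6)*34 = (168*6)*34 = 1008*34 = 34272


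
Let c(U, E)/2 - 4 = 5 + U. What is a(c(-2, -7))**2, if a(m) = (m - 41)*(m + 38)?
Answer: 1971216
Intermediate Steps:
c(U, E) = 18 + 2*U (c(U, E) = 8 + 2*(5 + U) = 8 + (10 + 2*U) = 18 + 2*U)
a(m) = (-41 + m)*(38 + m)
a(c(-2, -7))**2 = (-1558 + (18 + 2*(-2))**2 - 3*(18 + 2*(-2)))**2 = (-1558 + (18 - 4)**2 - 3*(18 - 4))**2 = (-1558 + 14**2 - 3*14)**2 = (-1558 + 196 - 42)**2 = (-1404)**2 = 1971216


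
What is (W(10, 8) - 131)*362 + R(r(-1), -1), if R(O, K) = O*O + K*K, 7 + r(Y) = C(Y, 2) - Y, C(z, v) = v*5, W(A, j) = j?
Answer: -44509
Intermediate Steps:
C(z, v) = 5*v
r(Y) = 3 - Y (r(Y) = -7 + (5*2 - Y) = -7 + (10 - Y) = 3 - Y)
R(O, K) = K² + O² (R(O, K) = O² + K² = K² + O²)
(W(10, 8) - 131)*362 + R(r(-1), -1) = (8 - 131)*362 + ((-1)² + (3 - 1*(-1))²) = -123*362 + (1 + (3 + 1)²) = -44526 + (1 + 4²) = -44526 + (1 + 16) = -44526 + 17 = -44509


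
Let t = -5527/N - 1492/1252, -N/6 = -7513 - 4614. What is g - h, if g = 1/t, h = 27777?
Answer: -801949681035/28870177 ≈ -27778.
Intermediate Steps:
N = 72762 (N = -6*(-7513 - 4614) = -6*(-12127) = 72762)
t = -28870177/22774506 (t = -5527/72762 - 1492/1252 = -5527*1/72762 - 1492*1/1252 = -5527/72762 - 373/313 = -28870177/22774506 ≈ -1.2677)
g = -22774506/28870177 (g = 1/(-28870177/22774506) = -22774506/28870177 ≈ -0.78886)
g - h = -22774506/28870177 - 1*27777 = -22774506/28870177 - 27777 = -801949681035/28870177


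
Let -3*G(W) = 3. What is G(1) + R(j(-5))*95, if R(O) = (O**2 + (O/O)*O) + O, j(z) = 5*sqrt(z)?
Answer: -11876 + 950*I*sqrt(5) ≈ -11876.0 + 2124.3*I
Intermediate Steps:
G(W) = -1 (G(W) = -1/3*3 = -1)
R(O) = O**2 + 2*O (R(O) = (O**2 + 1*O) + O = (O**2 + O) + O = (O + O**2) + O = O**2 + 2*O)
G(1) + R(j(-5))*95 = -1 + ((5*sqrt(-5))*(2 + 5*sqrt(-5)))*95 = -1 + ((5*(I*sqrt(5)))*(2 + 5*(I*sqrt(5))))*95 = -1 + ((5*I*sqrt(5))*(2 + 5*I*sqrt(5)))*95 = -1 + (5*I*sqrt(5)*(2 + 5*I*sqrt(5)))*95 = -1 + 475*I*sqrt(5)*(2 + 5*I*sqrt(5))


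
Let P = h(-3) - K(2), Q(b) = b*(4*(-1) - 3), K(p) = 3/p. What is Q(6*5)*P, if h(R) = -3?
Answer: 945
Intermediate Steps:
Q(b) = -7*b (Q(b) = b*(-4 - 3) = b*(-7) = -7*b)
P = -9/2 (P = -3 - 3/2 = -9/2 ≈ -4.5000)
Q(6*5)*P = -42*5*(-9/2) = -7*30*(-9/2) = -210*(-9/2) = 945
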